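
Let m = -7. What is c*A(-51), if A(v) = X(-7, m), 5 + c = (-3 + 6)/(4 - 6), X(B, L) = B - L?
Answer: 0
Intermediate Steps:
c = -13/2 (c = -5 + (-3 + 6)/(4 - 6) = -5 + 3/(-2) = -5 + 3*(-½) = -5 - 3/2 = -13/2 ≈ -6.5000)
A(v) = 0 (A(v) = -7 - 1*(-7) = -7 + 7 = 0)
c*A(-51) = -13/2*0 = 0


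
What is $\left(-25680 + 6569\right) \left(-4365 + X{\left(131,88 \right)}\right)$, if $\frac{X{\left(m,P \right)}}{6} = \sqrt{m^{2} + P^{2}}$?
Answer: $83419515 - 114666 \sqrt{24905} \approx 6.5324 \cdot 10^{7}$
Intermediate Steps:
$X{\left(m,P \right)} = 6 \sqrt{P^{2} + m^{2}}$ ($X{\left(m,P \right)} = 6 \sqrt{m^{2} + P^{2}} = 6 \sqrt{P^{2} + m^{2}}$)
$\left(-25680 + 6569\right) \left(-4365 + X{\left(131,88 \right)}\right) = \left(-25680 + 6569\right) \left(-4365 + 6 \sqrt{88^{2} + 131^{2}}\right) = - 19111 \left(-4365 + 6 \sqrt{7744 + 17161}\right) = - 19111 \left(-4365 + 6 \sqrt{24905}\right) = 83419515 - 114666 \sqrt{24905}$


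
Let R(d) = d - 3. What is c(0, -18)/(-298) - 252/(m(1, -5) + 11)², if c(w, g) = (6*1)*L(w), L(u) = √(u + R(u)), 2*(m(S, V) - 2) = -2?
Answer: -7/4 - 3*I*√3/149 ≈ -1.75 - 0.034873*I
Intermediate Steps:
m(S, V) = 1 (m(S, V) = 2 + (½)*(-2) = 2 - 1 = 1)
R(d) = -3 + d
L(u) = √(-3 + 2*u) (L(u) = √(u + (-3 + u)) = √(-3 + 2*u))
c(w, g) = 6*√(-3 + 2*w) (c(w, g) = (6*1)*√(-3 + 2*w) = 6*√(-3 + 2*w))
c(0, -18)/(-298) - 252/(m(1, -5) + 11)² = (6*√(-3 + 2*0))/(-298) - 252/(1 + 11)² = (6*√(-3 + 0))*(-1/298) - 252/(12²) = (6*√(-3))*(-1/298) - 252/144 = (6*(I*√3))*(-1/298) - 252*1/144 = (6*I*√3)*(-1/298) - 7/4 = -3*I*√3/149 - 7/4 = -7/4 - 3*I*√3/149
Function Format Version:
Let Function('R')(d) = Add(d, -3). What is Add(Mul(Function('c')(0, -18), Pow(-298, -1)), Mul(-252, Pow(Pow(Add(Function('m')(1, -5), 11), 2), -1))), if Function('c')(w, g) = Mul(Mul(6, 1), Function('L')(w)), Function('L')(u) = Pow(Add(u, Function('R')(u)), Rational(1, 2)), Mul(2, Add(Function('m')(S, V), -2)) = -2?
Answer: Add(Rational(-7, 4), Mul(Rational(-3, 149), I, Pow(3, Rational(1, 2)))) ≈ Add(-1.7500, Mul(-0.034873, I))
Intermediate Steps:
Function('m')(S, V) = 1 (Function('m')(S, V) = Add(2, Mul(Rational(1, 2), -2)) = Add(2, -1) = 1)
Function('R')(d) = Add(-3, d)
Function('L')(u) = Pow(Add(-3, Mul(2, u)), Rational(1, 2)) (Function('L')(u) = Pow(Add(u, Add(-3, u)), Rational(1, 2)) = Pow(Add(-3, Mul(2, u)), Rational(1, 2)))
Function('c')(w, g) = Mul(6, Pow(Add(-3, Mul(2, w)), Rational(1, 2))) (Function('c')(w, g) = Mul(Mul(6, 1), Pow(Add(-3, Mul(2, w)), Rational(1, 2))) = Mul(6, Pow(Add(-3, Mul(2, w)), Rational(1, 2))))
Add(Mul(Function('c')(0, -18), Pow(-298, -1)), Mul(-252, Pow(Pow(Add(Function('m')(1, -5), 11), 2), -1))) = Add(Mul(Mul(6, Pow(Add(-3, Mul(2, 0)), Rational(1, 2))), Pow(-298, -1)), Mul(-252, Pow(Pow(Add(1, 11), 2), -1))) = Add(Mul(Mul(6, Pow(Add(-3, 0), Rational(1, 2))), Rational(-1, 298)), Mul(-252, Pow(Pow(12, 2), -1))) = Add(Mul(Mul(6, Pow(-3, Rational(1, 2))), Rational(-1, 298)), Mul(-252, Pow(144, -1))) = Add(Mul(Mul(6, Mul(I, Pow(3, Rational(1, 2)))), Rational(-1, 298)), Mul(-252, Rational(1, 144))) = Add(Mul(Mul(6, I, Pow(3, Rational(1, 2))), Rational(-1, 298)), Rational(-7, 4)) = Add(Mul(Rational(-3, 149), I, Pow(3, Rational(1, 2))), Rational(-7, 4)) = Add(Rational(-7, 4), Mul(Rational(-3, 149), I, Pow(3, Rational(1, 2))))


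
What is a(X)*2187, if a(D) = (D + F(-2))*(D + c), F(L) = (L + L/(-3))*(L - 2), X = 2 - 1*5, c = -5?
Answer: -40824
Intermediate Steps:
X = -3 (X = 2 - 5 = -3)
F(L) = 2*L*(-2 + L)/3 (F(L) = (L + L*(-⅓))*(-2 + L) = (L - L/3)*(-2 + L) = (2*L/3)*(-2 + L) = 2*L*(-2 + L)/3)
a(D) = (-5 + D)*(16/3 + D) (a(D) = (D + (⅔)*(-2)*(-2 - 2))*(D - 5) = (D + (⅔)*(-2)*(-4))*(-5 + D) = (D + 16/3)*(-5 + D) = (16/3 + D)*(-5 + D) = (-5 + D)*(16/3 + D))
a(X)*2187 = (-80/3 + (-3)² + (⅓)*(-3))*2187 = (-80/3 + 9 - 1)*2187 = -56/3*2187 = -40824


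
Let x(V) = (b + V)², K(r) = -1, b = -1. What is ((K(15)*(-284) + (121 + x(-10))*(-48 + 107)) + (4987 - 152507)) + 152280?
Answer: 19322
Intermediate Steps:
x(V) = (-1 + V)²
((K(15)*(-284) + (121 + x(-10))*(-48 + 107)) + (4987 - 152507)) + 152280 = ((-1*(-284) + (121 + (-1 - 10)²)*(-48 + 107)) + (4987 - 152507)) + 152280 = ((284 + (121 + (-11)²)*59) - 147520) + 152280 = ((284 + (121 + 121)*59) - 147520) + 152280 = ((284 + 242*59) - 147520) + 152280 = ((284 + 14278) - 147520) + 152280 = (14562 - 147520) + 152280 = -132958 + 152280 = 19322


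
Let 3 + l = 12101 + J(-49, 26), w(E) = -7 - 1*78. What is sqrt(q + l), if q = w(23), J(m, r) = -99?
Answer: sqrt(11914) ≈ 109.15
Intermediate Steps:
w(E) = -85 (w(E) = -7 - 78 = -85)
l = 11999 (l = -3 + (12101 - 99) = -3 + 12002 = 11999)
q = -85
sqrt(q + l) = sqrt(-85 + 11999) = sqrt(11914)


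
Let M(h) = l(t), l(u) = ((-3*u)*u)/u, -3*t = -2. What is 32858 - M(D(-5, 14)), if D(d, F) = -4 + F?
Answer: 32860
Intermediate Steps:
t = ⅔ (t = -⅓*(-2) = ⅔ ≈ 0.66667)
l(u) = -3*u (l(u) = (-3*u²)/u = -3*u)
M(h) = -2 (M(h) = -3*⅔ = -2)
32858 - M(D(-5, 14)) = 32858 - 1*(-2) = 32858 + 2 = 32860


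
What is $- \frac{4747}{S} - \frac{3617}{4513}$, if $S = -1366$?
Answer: $\frac{16482389}{6164758} \approx 2.6736$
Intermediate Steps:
$- \frac{4747}{S} - \frac{3617}{4513} = - \frac{4747}{-1366} - \frac{3617}{4513} = \left(-4747\right) \left(- \frac{1}{1366}\right) - \frac{3617}{4513} = \frac{4747}{1366} - \frac{3617}{4513} = \frac{16482389}{6164758}$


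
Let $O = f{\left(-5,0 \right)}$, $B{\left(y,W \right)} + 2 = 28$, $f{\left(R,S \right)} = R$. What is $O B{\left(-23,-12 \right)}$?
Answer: $-130$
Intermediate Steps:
$B{\left(y,W \right)} = 26$ ($B{\left(y,W \right)} = -2 + 28 = 26$)
$O = -5$
$O B{\left(-23,-12 \right)} = \left(-5\right) 26 = -130$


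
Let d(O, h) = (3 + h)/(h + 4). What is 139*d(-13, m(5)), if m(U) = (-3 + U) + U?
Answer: 1390/11 ≈ 126.36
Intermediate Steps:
m(U) = -3 + 2*U
d(O, h) = (3 + h)/(4 + h)
139*d(-13, m(5)) = 139*((3 + (-3 + 2*5))/(4 + (-3 + 2*5))) = 139*((3 + (-3 + 10))/(4 + (-3 + 10))) = 139*((3 + 7)/(4 + 7)) = 139*(10/11) = 1390/11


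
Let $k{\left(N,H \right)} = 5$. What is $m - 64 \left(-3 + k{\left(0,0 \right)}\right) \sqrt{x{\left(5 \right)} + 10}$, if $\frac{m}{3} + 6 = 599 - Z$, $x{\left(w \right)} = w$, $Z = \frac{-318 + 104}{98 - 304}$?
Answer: $\frac{182916}{103} - 128 \sqrt{15} \approx 1280.1$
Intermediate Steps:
$Z = \frac{107}{103}$ ($Z = - \frac{214}{-206} = \left(-214\right) \left(- \frac{1}{206}\right) = \frac{107}{103} \approx 1.0388$)
$m = \frac{182916}{103}$ ($m = -18 + 3 \left(599 - \frac{107}{103}\right) = -18 + 3 \cdot \frac{61590}{103} = -18 + \frac{184770}{103} = \frac{182916}{103} \approx 1775.9$)
$m - 64 \left(-3 + k{\left(0,0 \right)}\right) \sqrt{x{\left(5 \right)} + 10} = \frac{182916}{103} - 64 \left(-3 + 5\right) \sqrt{5 + 10} = \frac{182916}{103} - 64 \cdot 2 \sqrt{15} = \frac{182916}{103} - 128 \sqrt{15}$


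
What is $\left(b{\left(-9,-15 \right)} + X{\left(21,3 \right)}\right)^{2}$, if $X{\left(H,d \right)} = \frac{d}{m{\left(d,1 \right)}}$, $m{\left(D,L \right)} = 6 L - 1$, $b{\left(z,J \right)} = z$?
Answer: $\frac{1764}{25} \approx 70.56$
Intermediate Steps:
$m{\left(D,L \right)} = -1 + 6 L$
$X{\left(H,d \right)} = \frac{d}{5}$ ($X{\left(H,d \right)} = \frac{d}{-1 + 6 \cdot 1} = \frac{d}{-1 + 6} = \frac{d}{5}$)
$\left(b{\left(-9,-15 \right)} + X{\left(21,3 \right)}\right)^{2} = \left(-9 + \frac{1}{5} \cdot 3\right)^{2} = \left(-9 + \frac{3}{5}\right)^{2} = \left(- \frac{42}{5}\right)^{2} = \frac{1764}{25}$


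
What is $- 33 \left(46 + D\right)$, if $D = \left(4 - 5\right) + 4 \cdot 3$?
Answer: $-1881$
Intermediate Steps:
$D = 11$ ($D = \left(4 - 5\right) + 12 = -1 + 12 = 11$)
$- 33 \left(46 + D\right) = - 33 \left(46 + 11\right) = \left(-33\right) 57 = -1881$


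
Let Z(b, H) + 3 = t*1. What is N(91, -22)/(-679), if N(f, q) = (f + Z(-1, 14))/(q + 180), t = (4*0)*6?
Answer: -44/53641 ≈ -0.00082027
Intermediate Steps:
t = 0 (t = 0*6 = 0)
Z(b, H) = -3 (Z(b, H) = -3 + 0*1 = -3 + 0 = -3)
N(f, q) = (-3 + f)/(180 + q) (N(f, q) = (f - 3)/(q + 180) = (-3 + f)/(180 + q))
N(91, -22)/(-679) = ((-3 + 91)/(180 - 22))/(-679) = (88/158)*(-1/679) = ((1/158)*88)*(-1/679) = (44/79)*(-1/679) = -44/53641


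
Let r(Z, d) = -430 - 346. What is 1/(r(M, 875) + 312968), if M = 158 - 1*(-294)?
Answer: 1/312192 ≈ 3.2032e-6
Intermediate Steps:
M = 452 (M = 158 + 294 = 452)
r(Z, d) = -776
1/(r(M, 875) + 312968) = 1/(-776 + 312968) = 1/312192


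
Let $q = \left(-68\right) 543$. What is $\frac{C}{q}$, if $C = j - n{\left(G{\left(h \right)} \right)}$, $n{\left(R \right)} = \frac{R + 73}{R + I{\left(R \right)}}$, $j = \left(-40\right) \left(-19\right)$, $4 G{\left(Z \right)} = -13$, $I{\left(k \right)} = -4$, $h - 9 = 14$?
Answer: $- \frac{22319}{1070796} \approx -0.020843$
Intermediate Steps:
$h = 23$ ($h = 9 + 14 = 23$)
$G{\left(Z \right)} = - \frac{13}{4}$ ($G{\left(Z \right)} = \frac{1}{4} \left(-13\right) = - \frac{13}{4}$)
$j = 760$
$n{\left(R \right)} = \frac{73 + R}{-4 + R}$ ($n{\left(R \right)} = \frac{R + 73}{R - 4} = \frac{73 + R}{-4 + R}$)
$C = \frac{22319}{29}$ ($C = 760 - \frac{73 - \frac{13}{4}}{-4 - \frac{13}{4}} = 760 - \frac{1}{- \frac{29}{4}} \cdot \frac{279}{4} = 760 - \left(- \frac{4}{29}\right) \frac{279}{4} = 760 - - \frac{279}{29} = 760 + \frac{279}{29} = \frac{22319}{29} \approx 769.62$)
$q = -36924$
$\frac{C}{q} = \frac{22319}{29 \left(-36924\right)} = \frac{22319}{29} \left(- \frac{1}{36924}\right) = - \frac{22319}{1070796}$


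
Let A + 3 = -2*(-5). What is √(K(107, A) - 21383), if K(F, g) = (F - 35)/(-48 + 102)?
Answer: I*√192435/3 ≈ 146.22*I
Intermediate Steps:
A = 7 (A = -3 - 2*(-5) = -3 + 10 = 7)
K(F, g) = -35/54 + F/54 (K(F, g) = (-35 + F)/54 = (-35 + F)*(1/54) = -35/54 + F/54)
√(K(107, A) - 21383) = √((-35/54 + (1/54)*107) - 21383) = √((-35/54 + 107/54) - 21383) = √(4/3 - 21383) = √(-64145/3) = I*√192435/3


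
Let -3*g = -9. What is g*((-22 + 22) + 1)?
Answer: 3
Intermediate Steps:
g = 3 (g = -⅓*(-9) = 3)
g*((-22 + 22) + 1) = 3*((-22 + 22) + 1) = 3*(0 + 1) = 3*1 = 3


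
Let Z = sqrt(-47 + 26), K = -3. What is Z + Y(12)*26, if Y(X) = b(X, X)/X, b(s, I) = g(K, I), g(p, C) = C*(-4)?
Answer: -104 + I*sqrt(21) ≈ -104.0 + 4.5826*I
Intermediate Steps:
g(p, C) = -4*C
b(s, I) = -4*I
Y(X) = -4 (Y(X) = (-4*X)/X = -4)
Z = I*sqrt(21) (Z = sqrt(-21) = I*sqrt(21) ≈ 4.5826*I)
Z + Y(12)*26 = I*sqrt(21) - 4*26 = I*sqrt(21) - 104 = -104 + I*sqrt(21)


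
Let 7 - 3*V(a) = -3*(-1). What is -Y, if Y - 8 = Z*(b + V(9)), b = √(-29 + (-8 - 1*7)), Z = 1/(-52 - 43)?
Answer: -2276/285 + 2*I*√11/95 ≈ -7.986 + 0.069824*I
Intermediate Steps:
V(a) = 4/3 (V(a) = 7/3 - (-1)*(-1) = 7/3 - ⅓*3 = 7/3 - 1 = 4/3)
Z = -1/95 (Z = 1/(-95) = -1/95 ≈ -0.010526)
b = 2*I*√11 (b = √(-29 + (-8 - 7)) = √(-29 - 15) = √(-44) = 2*I*√11 ≈ 6.6332*I)
Y = 2276/285 - 2*I*√11/95 (Y = 8 - (2*I*√11 + 4/3)/95 = 8 - (4/3 + 2*I*√11)/95 = 8 + (-4/285 - 2*I*√11/95) = 2276/285 - 2*I*√11/95 ≈ 7.986 - 0.069824*I)
-Y = -(2276/285 - 2*I*√11/95) = -2276/285 + 2*I*√11/95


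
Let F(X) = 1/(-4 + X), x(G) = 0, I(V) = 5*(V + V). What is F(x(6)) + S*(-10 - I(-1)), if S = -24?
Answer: -¼ ≈ -0.25000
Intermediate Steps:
I(V) = 10*V (I(V) = 5*(2*V) = 10*V)
F(x(6)) + S*(-10 - I(-1)) = 1/(-4 + 0) - 24*(-10 - 10*(-1)) = 1/(-4) - 24*(-10 - 1*(-10)) = -¼ - 24*(-10 + 10) = -¼ - 24*0 = -¼ + 0 = -¼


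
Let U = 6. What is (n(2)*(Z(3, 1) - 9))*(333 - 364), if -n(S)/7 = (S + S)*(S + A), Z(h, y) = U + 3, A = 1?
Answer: 0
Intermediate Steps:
Z(h, y) = 9 (Z(h, y) = 6 + 3 = 9)
n(S) = -14*S*(1 + S) (n(S) = -7*(S + S)*(S + 1) = -7*2*S*(1 + S) = -14*S*(1 + S))
(n(2)*(Z(3, 1) - 9))*(333 - 364) = ((-14*2*(1 + 2))*(9 - 9))*(333 - 364) = (-14*2*3*0)*(-31) = -84*0*(-31) = 0*(-31) = 0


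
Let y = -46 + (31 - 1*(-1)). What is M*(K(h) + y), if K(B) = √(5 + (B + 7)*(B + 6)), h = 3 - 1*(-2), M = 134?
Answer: -1876 + 134*√137 ≈ -307.57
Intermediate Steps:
y = -14 (y = -46 + (31 + 1) = -46 + 32 = -14)
h = 5 (h = 3 + 2 = 5)
K(B) = √(5 + (6 + B)*(7 + B)) (K(B) = √(5 + (7 + B)*(6 + B)) = √(5 + (6 + B)*(7 + B)))
M*(K(h) + y) = 134*(√(47 + 5² + 13*5) - 14) = 134*(√(47 + 25 + 65) - 14) = 134*(√137 - 14) = 134*(-14 + √137) = -1876 + 134*√137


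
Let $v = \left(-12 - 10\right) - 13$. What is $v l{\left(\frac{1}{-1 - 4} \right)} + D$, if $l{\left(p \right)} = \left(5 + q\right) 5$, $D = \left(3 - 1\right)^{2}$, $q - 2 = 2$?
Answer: $-1571$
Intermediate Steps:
$q = 4$ ($q = 2 + 2 = 4$)
$D = 4$ ($D = 2^{2} = 4$)
$l{\left(p \right)} = 45$ ($l{\left(p \right)} = \left(5 + 4\right) 5 = 9 \cdot 5 = 45$)
$v = -35$ ($v = -22 - 13 = -35$)
$v l{\left(\frac{1}{-1 - 4} \right)} + D = \left(-35\right) 45 + 4 = -1575 + 4 = -1571$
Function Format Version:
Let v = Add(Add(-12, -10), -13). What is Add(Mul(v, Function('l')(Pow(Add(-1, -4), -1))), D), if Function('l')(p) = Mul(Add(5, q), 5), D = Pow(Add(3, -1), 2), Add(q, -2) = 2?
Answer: -1571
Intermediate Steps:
q = 4 (q = Add(2, 2) = 4)
D = 4 (D = Pow(2, 2) = 4)
Function('l')(p) = 45 (Function('l')(p) = Mul(Add(5, 4), 5) = Mul(9, 5) = 45)
v = -35 (v = Add(-22, -13) = -35)
Add(Mul(v, Function('l')(Pow(Add(-1, -4), -1))), D) = Add(Mul(-35, 45), 4) = Add(-1575, 4) = -1571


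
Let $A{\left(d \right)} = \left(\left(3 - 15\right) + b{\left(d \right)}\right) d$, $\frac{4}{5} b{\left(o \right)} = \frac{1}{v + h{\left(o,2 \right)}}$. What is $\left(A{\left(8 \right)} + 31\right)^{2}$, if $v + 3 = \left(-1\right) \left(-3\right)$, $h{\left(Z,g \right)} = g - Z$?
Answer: $\frac{40000}{9} \approx 4444.4$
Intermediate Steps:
$v = 0$ ($v = -3 - -3 = -3 + 3 = 0$)
$b{\left(o \right)} = \frac{5}{4 \left(2 - o\right)}$ ($b{\left(o \right)} = \frac{5}{4 \left(0 - \left(-2 + o\right)\right)} = \frac{5}{4 \left(2 - o\right)}$)
$A{\left(d \right)} = d \left(-12 - \frac{5}{-8 + 4 d}\right)$ ($A{\left(d \right)} = \left(\left(3 - 15\right) - \frac{5}{-8 + 4 d}\right) d = \left(-12 - \frac{5}{-8 + 4 d}\right) d = d \left(-12 - \frac{5}{-8 + 4 d}\right)$)
$\left(A{\left(8 \right)} + 31\right)^{2} = \left(\frac{1}{4} \cdot 8 \frac{1}{-2 + 8} \left(91 - 384\right) + 31\right)^{2} = \left(\frac{1}{4} \cdot 8 \cdot \frac{1}{6} \left(91 - 384\right) + 31\right)^{2} = \left(\frac{1}{4} \cdot 8 \cdot \frac{1}{6} \left(-293\right) + 31\right)^{2} = \left(- \frac{293}{3} + 31\right)^{2} = \left(- \frac{200}{3}\right)^{2} = \frac{40000}{9}$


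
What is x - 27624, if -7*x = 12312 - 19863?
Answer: -185817/7 ≈ -26545.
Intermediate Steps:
x = 7551/7 (x = -(12312 - 19863)/7 = -⅐*(-7551) = 7551/7 ≈ 1078.7)
x - 27624 = 7551/7 - 27624 = -185817/7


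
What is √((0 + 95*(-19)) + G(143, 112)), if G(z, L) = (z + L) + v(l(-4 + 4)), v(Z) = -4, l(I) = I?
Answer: I*√1554 ≈ 39.421*I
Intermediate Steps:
G(z, L) = -4 + L + z (G(z, L) = (z + L) - 4 = (L + z) - 4 = -4 + L + z)
√((0 + 95*(-19)) + G(143, 112)) = √((0 + 95*(-19)) + (-4 + 112 + 143)) = √((0 - 1805) + 251) = √(-1805 + 251) = √(-1554) = I*√1554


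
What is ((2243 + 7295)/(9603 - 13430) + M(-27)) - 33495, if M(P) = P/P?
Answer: -128191076/3827 ≈ -33497.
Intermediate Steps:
M(P) = 1
((2243 + 7295)/(9603 - 13430) + M(-27)) - 33495 = ((2243 + 7295)/(9603 - 13430) + 1) - 33495 = (9538/(-3827) + 1) - 33495 = (9538*(-1/3827) + 1) - 33495 = (-9538/3827 + 1) - 33495 = -5711/3827 - 33495 = -128191076/3827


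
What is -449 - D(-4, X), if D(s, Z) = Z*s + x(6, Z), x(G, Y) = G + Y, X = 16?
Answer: -407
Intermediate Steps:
D(s, Z) = 6 + Z + Z*s (D(s, Z) = Z*s + (6 + Z) = 6 + Z + Z*s)
-449 - D(-4, X) = -449 - (6 + 16 + 16*(-4)) = -449 - (6 + 16 - 64) = -449 - 1*(-42) = -449 + 42 = -407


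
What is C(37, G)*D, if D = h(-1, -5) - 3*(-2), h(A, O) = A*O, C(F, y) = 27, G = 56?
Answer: 297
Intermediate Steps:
D = 11 (D = -1*(-5) - 3*(-2) = 5 + 6 = 11)
C(37, G)*D = 27*11 = 297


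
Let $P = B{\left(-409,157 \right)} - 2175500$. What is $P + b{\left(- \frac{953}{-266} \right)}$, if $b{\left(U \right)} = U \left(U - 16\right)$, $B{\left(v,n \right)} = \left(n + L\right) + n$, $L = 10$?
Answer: $- \frac{153909900815}{70756} \approx -2.1752 \cdot 10^{6}$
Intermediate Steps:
$B{\left(v,n \right)} = 10 + 2 n$ ($B{\left(v,n \right)} = \left(n + 10\right) + n = \left(10 + n\right) + n = 10 + 2 n$)
$b{\left(U \right)} = U \left(-16 + U\right)$
$P = -2175176$ ($P = \left(10 + 2 \cdot 157\right) - 2175500 = \left(10 + 314\right) - 2175500 = 324 - 2175500 = -2175176$)
$P + b{\left(- \frac{953}{-266} \right)} = -2175176 + - \frac{953}{-266} \left(-16 - \frac{953}{-266}\right) = -2175176 + \left(-953\right) \left(- \frac{1}{266}\right) \left(-16 - - \frac{953}{266}\right) = -2175176 + \frac{953 \left(-16 + \frac{953}{266}\right)}{266} = -2175176 + \frac{953}{266} \left(- \frac{3303}{266}\right) = -2175176 - \frac{3147759}{70756} = - \frac{153909900815}{70756}$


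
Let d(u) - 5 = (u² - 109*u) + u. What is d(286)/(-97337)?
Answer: -50913/97337 ≈ -0.52306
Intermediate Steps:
d(u) = 5 + u² - 108*u (d(u) = 5 + ((u² - 109*u) + u) = 5 + (u² - 108*u) = 5 + u² - 108*u)
d(286)/(-97337) = (5 + 286² - 108*286)/(-97337) = (5 + 81796 - 30888)*(-1/97337) = 50913*(-1/97337) = -50913/97337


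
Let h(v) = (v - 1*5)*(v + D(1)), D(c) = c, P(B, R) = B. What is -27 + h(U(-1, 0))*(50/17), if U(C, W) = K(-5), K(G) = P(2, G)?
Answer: -909/17 ≈ -53.471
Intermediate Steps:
K(G) = 2
U(C, W) = 2
h(v) = (1 + v)*(-5 + v) (h(v) = (v - 1*5)*(v + 1) = (v - 5)*(1 + v) = (-5 + v)*(1 + v) = (1 + v)*(-5 + v))
-27 + h(U(-1, 0))*(50/17) = -27 + (-5 + 2² - 4*2)*(50/17) = -27 + (-5 + 4 - 8)*(50*(1/17)) = -27 - 9*50/17 = -27 - 450/17 = -909/17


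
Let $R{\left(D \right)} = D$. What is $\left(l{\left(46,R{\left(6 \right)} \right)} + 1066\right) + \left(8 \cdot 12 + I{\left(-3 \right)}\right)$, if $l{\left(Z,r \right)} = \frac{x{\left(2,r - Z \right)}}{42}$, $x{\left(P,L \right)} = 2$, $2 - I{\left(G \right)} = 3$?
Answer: $\frac{24382}{21} \approx 1161.0$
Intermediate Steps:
$I{\left(G \right)} = -1$ ($I{\left(G \right)} = 2 - 3 = -1$)
$l{\left(Z,r \right)} = \frac{1}{21}$ ($l{\left(Z,r \right)} = \frac{2}{42} = 2 \cdot \frac{1}{42} = \frac{1}{21}$)
$\left(l{\left(46,R{\left(6 \right)} \right)} + 1066\right) + \left(8 \cdot 12 + I{\left(-3 \right)}\right) = \left(\frac{1}{21} + 1066\right) + \left(8 \cdot 12 - 1\right) = \frac{22387}{21} + \left(96 - 1\right) = \frac{22387}{21} + 95 = \frac{24382}{21}$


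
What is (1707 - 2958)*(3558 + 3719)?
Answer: -9103527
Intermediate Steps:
(1707 - 2958)*(3558 + 3719) = -1251*7277 = -9103527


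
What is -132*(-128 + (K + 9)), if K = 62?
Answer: 7524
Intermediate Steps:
-132*(-128 + (K + 9)) = -132*(-128 + (62 + 9)) = -132*(-128 + 71) = -132*(-57) = 7524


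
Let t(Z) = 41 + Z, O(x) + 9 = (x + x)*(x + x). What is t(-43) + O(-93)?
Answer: 34585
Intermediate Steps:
O(x) = -9 + 4*x² (O(x) = -9 + (x + x)*(x + x) = -9 + (2*x)*(2*x) = -9 + 4*x²)
t(-43) + O(-93) = (41 - 43) + (-9 + 4*(-93)²) = -2 + (-9 + 4*8649) = -2 + (-9 + 34596) = -2 + 34587 = 34585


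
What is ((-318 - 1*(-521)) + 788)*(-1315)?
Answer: -1303165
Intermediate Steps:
((-318 - 1*(-521)) + 788)*(-1315) = ((-318 + 521) + 788)*(-1315) = (203 + 788)*(-1315) = 991*(-1315) = -1303165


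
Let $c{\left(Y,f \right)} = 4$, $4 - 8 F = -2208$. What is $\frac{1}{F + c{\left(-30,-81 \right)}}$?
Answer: $\frac{2}{561} \approx 0.0035651$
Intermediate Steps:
$F = \frac{553}{2}$ ($F = \frac{1}{2} - -276 = \frac{1}{2} + 276 = \frac{553}{2} \approx 276.5$)
$\frac{1}{F + c{\left(-30,-81 \right)}} = \frac{1}{\frac{553}{2} + 4} = \frac{1}{\frac{561}{2}} = \frac{2}{561}$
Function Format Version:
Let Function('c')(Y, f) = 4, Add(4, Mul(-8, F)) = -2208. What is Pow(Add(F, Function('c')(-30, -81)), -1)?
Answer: Rational(2, 561) ≈ 0.0035651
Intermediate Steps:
F = Rational(553, 2) (F = Add(Rational(1, 2), Mul(Rational(-1, 8), -2208)) = Add(Rational(1, 2), 276) = Rational(553, 2) ≈ 276.50)
Pow(Add(F, Function('c')(-30, -81)), -1) = Pow(Add(Rational(553, 2), 4), -1) = Pow(Rational(561, 2), -1) = Rational(2, 561)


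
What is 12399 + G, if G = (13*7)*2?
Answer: 12581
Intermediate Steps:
G = 182 (G = 91*2 = 182)
12399 + G = 12399 + 182 = 12581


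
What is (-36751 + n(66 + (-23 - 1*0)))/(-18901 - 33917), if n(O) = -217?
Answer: 18484/26409 ≈ 0.69991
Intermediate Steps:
(-36751 + n(66 + (-23 - 1*0)))/(-18901 - 33917) = (-36751 - 217)/(-18901 - 33917) = -36968/(-52818) = -36968*(-1/52818) = 18484/26409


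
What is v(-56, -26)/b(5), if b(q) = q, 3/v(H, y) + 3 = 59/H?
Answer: -168/1135 ≈ -0.14802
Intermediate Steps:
v(H, y) = 3/(-3 + 59/H)
v(-56, -26)/b(5) = -3*(-56)/(-59 + 3*(-56))/5 = -3*(-56)/(-59 - 168)*(⅕) = -3*(-56)/(-227)*(⅕) = -3*(-56)*(-1/227)*(⅕) = -168/227*⅕ = -168/1135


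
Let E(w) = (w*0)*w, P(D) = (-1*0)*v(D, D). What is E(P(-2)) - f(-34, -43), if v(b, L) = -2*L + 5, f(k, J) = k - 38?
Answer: 72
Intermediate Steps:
f(k, J) = -38 + k
v(b, L) = 5 - 2*L
P(D) = 0 (P(D) = (-1*0)*(5 - 2*D) = 0*(5 - 2*D) = 0)
E(w) = 0 (E(w) = 0*w = 0)
E(P(-2)) - f(-34, -43) = 0 - (-38 - 34) = 0 - 1*(-72) = 0 + 72 = 72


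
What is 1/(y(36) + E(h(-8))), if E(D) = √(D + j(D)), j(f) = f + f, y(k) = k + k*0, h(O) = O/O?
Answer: 12/431 - √3/1293 ≈ 0.026503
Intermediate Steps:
h(O) = 1
y(k) = k (y(k) = k + 0 = k)
j(f) = 2*f
E(D) = √3*√D (E(D) = √(D + 2*D) = √(3*D) = √3*√D)
1/(y(36) + E(h(-8))) = 1/(36 + √3*√1) = 1/(36 + √3*1) = 1/(36 + √3)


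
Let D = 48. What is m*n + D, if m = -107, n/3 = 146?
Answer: -46818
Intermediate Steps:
n = 438 (n = 3*146 = 438)
m*n + D = -107*438 + 48 = -46866 + 48 = -46818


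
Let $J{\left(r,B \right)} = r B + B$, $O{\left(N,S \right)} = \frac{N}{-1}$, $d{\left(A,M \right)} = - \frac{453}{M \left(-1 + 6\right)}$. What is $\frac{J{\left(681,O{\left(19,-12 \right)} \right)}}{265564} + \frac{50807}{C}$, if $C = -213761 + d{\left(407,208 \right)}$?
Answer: $- \frac{8456464031707}{29519017776326} \approx -0.28648$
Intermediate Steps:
$d{\left(A,M \right)} = - \frac{453}{5 M}$ ($d{\left(A,M \right)} = - \frac{453}{M 5} = - \frac{453}{5 M}$)
$O{\left(N,S \right)} = - N$ ($O{\left(N,S \right)} = N \left(-1\right) = - N$)
$J{\left(r,B \right)} = B + B r$ ($J{\left(r,B \right)} = B r + B = B + B r$)
$C = - \frac{222311893}{1040}$ ($C = -213761 - \frac{453}{5 \cdot 208} = -213761 - \frac{453}{1040} = - \frac{222311893}{1040} \approx -2.1376 \cdot 10^{5}$)
$\frac{J{\left(681,O{\left(19,-12 \right)} \right)}}{265564} + \frac{50807}{C} = \frac{\left(-1\right) 19 \left(1 + 681\right)}{265564} + \frac{50807}{- \frac{222311893}{1040}} = \left(-19\right) 682 \cdot \frac{1}{265564} + 50807 \left(- \frac{1040}{222311893}\right) = \left(-12958\right) \frac{1}{265564} - \frac{52839280}{222311893} = - \frac{6479}{132782} - \frac{52839280}{222311893} = - \frac{8456464031707}{29519017776326}$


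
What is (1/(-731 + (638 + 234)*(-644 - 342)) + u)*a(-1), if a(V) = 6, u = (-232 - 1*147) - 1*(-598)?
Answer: 376909072/286841 ≈ 1314.0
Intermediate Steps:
u = 219 (u = (-232 - 147) + 598 = -379 + 598 = 219)
(1/(-731 + (638 + 234)*(-644 - 342)) + u)*a(-1) = (1/(-731 + (638 + 234)*(-644 - 342)) + 219)*6 = (1/(-731 + 872*(-986)) + 219)*6 = (1/(-731 - 859792) + 219)*6 = (1/(-860523) + 219)*6 = (-1/860523 + 219)*6 = (188454536/860523)*6 = 376909072/286841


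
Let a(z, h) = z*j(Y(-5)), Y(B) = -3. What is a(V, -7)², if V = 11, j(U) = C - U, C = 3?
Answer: 4356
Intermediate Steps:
j(U) = 3 - U
a(z, h) = 6*z (a(z, h) = z*(3 - 1*(-3)) = z*(3 + 3) = z*6 = 6*z)
a(V, -7)² = (6*11)² = 66² = 4356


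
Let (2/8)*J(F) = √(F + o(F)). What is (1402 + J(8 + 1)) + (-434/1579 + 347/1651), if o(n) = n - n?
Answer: 3686028985/2606929 ≈ 1413.9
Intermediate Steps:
o(n) = 0
J(F) = 4*√F (J(F) = 4*√(F + 0) = 4*√F)
(1402 + J(8 + 1)) + (-434/1579 + 347/1651) = (1402 + 4*√(8 + 1)) + (-434/1579 + 347/1651) = (1402 + 4*√9) + (-434*1/1579 + 347*(1/1651)) = (1402 + 4*3) + (-434/1579 + 347/1651) = (1402 + 12) - 168621/2606929 = 1414 - 168621/2606929 = 3686028985/2606929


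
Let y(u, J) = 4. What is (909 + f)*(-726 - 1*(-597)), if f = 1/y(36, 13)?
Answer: -469173/4 ≈ -1.1729e+5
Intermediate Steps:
f = 1/4 ≈ 0.25000
(909 + f)*(-726 - 1*(-597)) = (909 + 1/4)*(-726 - 1*(-597)) = 3637*(-726 + 597)/4 = (3637/4)*(-129) = -469173/4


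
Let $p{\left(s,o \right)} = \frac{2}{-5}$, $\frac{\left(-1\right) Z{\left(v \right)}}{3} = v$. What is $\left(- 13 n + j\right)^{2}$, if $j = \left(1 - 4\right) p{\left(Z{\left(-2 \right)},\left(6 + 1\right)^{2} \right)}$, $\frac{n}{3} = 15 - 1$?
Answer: $\frac{7420176}{25} \approx 2.9681 \cdot 10^{5}$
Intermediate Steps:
$Z{\left(v \right)} = - 3 v$
$n = 42$ ($n = 3 \left(15 - 1\right) = 3 \cdot 14 = 42$)
$p{\left(s,o \right)} = - \frac{2}{5}$ ($p{\left(s,o \right)} = 2 \left(- \frac{1}{5}\right) = - \frac{2}{5}$)
$j = \frac{6}{5}$ ($j = \left(1 - 4\right) \left(- \frac{2}{5}\right) = \left(-3\right) \left(- \frac{2}{5}\right) = \frac{6}{5} \approx 1.2$)
$\left(- 13 n + j\right)^{2} = \left(\left(-13\right) 42 + \frac{6}{5}\right)^{2} = \left(-546 + \frac{6}{5}\right)^{2} = \left(- \frac{2724}{5}\right)^{2} = \frac{7420176}{25}$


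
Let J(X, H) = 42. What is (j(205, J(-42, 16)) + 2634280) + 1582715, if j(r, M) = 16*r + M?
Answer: 4220317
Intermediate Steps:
j(r, M) = M + 16*r
(j(205, J(-42, 16)) + 2634280) + 1582715 = ((42 + 16*205) + 2634280) + 1582715 = ((42 + 3280) + 2634280) + 1582715 = (3322 + 2634280) + 1582715 = 2637602 + 1582715 = 4220317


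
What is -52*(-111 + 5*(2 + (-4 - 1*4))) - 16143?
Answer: -8811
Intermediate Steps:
-52*(-111 + 5*(2 + (-4 - 1*4))) - 16143 = -52*(-111 + 5*(2 + (-4 - 4))) - 16143 = -52*(-111 + 5*(2 - 8)) - 16143 = -52*(-111 + 5*(-6)) - 16143 = -52*(-111 - 30) - 16143 = -52*(-141) - 16143 = 7332 - 16143 = -8811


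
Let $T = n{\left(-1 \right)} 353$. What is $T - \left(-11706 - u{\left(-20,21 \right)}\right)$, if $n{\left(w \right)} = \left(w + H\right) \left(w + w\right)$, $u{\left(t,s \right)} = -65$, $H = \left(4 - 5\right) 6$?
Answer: $16583$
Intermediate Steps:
$H = -6$ ($H = \left(-1\right) 6 = -6$)
$n{\left(w \right)} = 2 w \left(-6 + w\right)$ ($n{\left(w \right)} = \left(w - 6\right) \left(w + w\right) = \left(-6 + w\right) 2 w = 2 w \left(-6 + w\right)$)
$T = 4942$ ($T = 2 \left(-1\right) \left(-6 - 1\right) 353 = 2 \left(-1\right) \left(-7\right) 353 = 14 \cdot 353 = 4942$)
$T - \left(-11706 - u{\left(-20,21 \right)}\right) = 4942 - \left(-11706 - -65\right) = 4942 - \left(-11706 + 65\right) = 4942 - -11641 = 4942 + 11641 = 16583$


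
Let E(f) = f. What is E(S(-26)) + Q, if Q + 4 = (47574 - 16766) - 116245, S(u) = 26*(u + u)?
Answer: -86793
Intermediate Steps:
S(u) = 52*u (S(u) = 26*(2*u) = 52*u)
Q = -85441 (Q = -4 + ((47574 - 16766) - 116245) = -4 + (30808 - 116245) = -4 - 85437 = -85441)
E(S(-26)) + Q = 52*(-26) - 85441 = -1352 - 85441 = -86793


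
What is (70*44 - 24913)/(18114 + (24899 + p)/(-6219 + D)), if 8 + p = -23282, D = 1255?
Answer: -108379012/89916287 ≈ -1.2053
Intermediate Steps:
p = -23290 (p = -8 - 23282 = -23290)
(70*44 - 24913)/(18114 + (24899 + p)/(-6219 + D)) = (70*44 - 24913)/(18114 + (24899 - 23290)/(-6219 + 1255)) = (3080 - 24913)/(18114 + 1609/(-4964)) = -21833/(18114 + 1609*(-1/4964)) = -21833/(18114 - 1609/4964) = -21833/89916287/4964 = -21833*4964/89916287 = -108379012/89916287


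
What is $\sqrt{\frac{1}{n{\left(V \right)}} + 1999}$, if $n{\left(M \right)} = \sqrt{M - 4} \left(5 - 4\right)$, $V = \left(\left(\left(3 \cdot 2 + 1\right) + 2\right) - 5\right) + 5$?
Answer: $\frac{\sqrt{49975 + 5 \sqrt{5}}}{5} \approx 44.715$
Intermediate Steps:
$V = 9$ ($V = \left(\left(\left(6 + 1\right) + 2\right) - 5\right) + 5 = \left(\left(7 + 2\right) - 5\right) + 5 = \left(9 - 5\right) + 5 = 4 + 5 = 9$)
$n{\left(M \right)} = \sqrt{-4 + M}$ ($n{\left(M \right)} = \sqrt{-4 + M} 1 = \sqrt{-4 + M}$)
$\sqrt{\frac{1}{n{\left(V \right)}} + 1999} = \sqrt{\frac{1}{\sqrt{-4 + 9}} + 1999} = \sqrt{\frac{1}{\sqrt{5}} + 1999} = \sqrt{\frac{\sqrt{5}}{5} + 1999} = \sqrt{1999 + \frac{\sqrt{5}}{5}}$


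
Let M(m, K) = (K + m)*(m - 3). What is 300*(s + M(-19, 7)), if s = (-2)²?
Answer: 80400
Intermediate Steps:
s = 4
M(m, K) = (-3 + m)*(K + m) (M(m, K) = (K + m)*(-3 + m) = (-3 + m)*(K + m))
300*(s + M(-19, 7)) = 300*(4 + ((-19)² - 3*7 - 3*(-19) + 7*(-19))) = 300*(4 + (361 - 21 + 57 - 133)) = 300*(4 + 264) = 300*268 = 80400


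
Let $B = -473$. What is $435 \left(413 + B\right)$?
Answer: $-26100$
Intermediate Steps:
$435 \left(413 + B\right) = 435 \left(413 - 473\right) = 435 \left(-60\right) = -26100$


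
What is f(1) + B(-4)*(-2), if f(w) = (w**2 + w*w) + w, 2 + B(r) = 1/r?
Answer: 15/2 ≈ 7.5000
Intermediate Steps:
B(r) = -2 + 1/r
f(w) = w + 2*w**2 (f(w) = (w**2 + w**2) + w = 2*w**2 + w = w + 2*w**2)
f(1) + B(-4)*(-2) = 1*(1 + 2*1) + (-2 + 1/(-4))*(-2) = 1*(1 + 2) + (-2 - 1/4)*(-2) = 1*3 - 9/4*(-2) = 3 + 9/2 = 15/2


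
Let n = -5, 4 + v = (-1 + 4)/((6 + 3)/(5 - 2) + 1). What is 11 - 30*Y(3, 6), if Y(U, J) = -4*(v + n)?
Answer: -979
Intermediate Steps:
v = -13/4 (v = -4 + (-1 + 4)/((6 + 3)/(5 - 2) + 1) = -4 + 3/(9/3 + 1) = -4 + 3/(9*(⅓) + 1) = -4 + 3/(3 + 1) = -4 + 3/4 = -4 + 3*(¼) = -4 + ¾ = -13/4 ≈ -3.2500)
Y(U, J) = 33 (Y(U, J) = -4*(-13/4 - 5) = -4*(-33/4) = 33)
11 - 30*Y(3, 6) = 11 - 30*33 = 11 - 990 = -979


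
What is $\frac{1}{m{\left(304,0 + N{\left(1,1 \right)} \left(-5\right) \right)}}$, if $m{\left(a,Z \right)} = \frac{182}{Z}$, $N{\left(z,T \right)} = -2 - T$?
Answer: $\frac{15}{182} \approx 0.082418$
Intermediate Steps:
$\frac{1}{m{\left(304,0 + N{\left(1,1 \right)} \left(-5\right) \right)}} = \frac{1}{182 \frac{1}{0 + \left(-2 - 1\right) \left(-5\right)}} = \frac{1}{182 \frac{1}{0 - -15}} = \frac{1}{182 \frac{1}{0 + 15}} = \frac{1}{182 \cdot \frac{1}{15}} = \frac{1}{\frac{182}{15}} = \frac{15}{182}$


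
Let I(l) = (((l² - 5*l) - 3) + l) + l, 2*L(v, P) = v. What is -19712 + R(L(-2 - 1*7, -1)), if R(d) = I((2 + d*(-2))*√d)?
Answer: -40519/2 - 99*I*√2/2 ≈ -20260.0 - 70.004*I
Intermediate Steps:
L(v, P) = v/2
I(l) = -3 + l² - 3*l (I(l) = ((-3 + l² - 5*l) + l) + l = (-3 + l² - 4*l) + l = -3 + l² - 3*l)
R(d) = -3 + d*(2 - 2*d)² - 3*√d*(2 - 2*d) (R(d) = -3 + ((2 + d*(-2))*√d)² - 3*(2 + d*(-2))*√d = -3 + ((2 - 2*d)*√d)² - 3*(2 - 2*d)*√d = -3 + (√d*(2 - 2*d))² - 3*√d*(2 - 2*d) = -3 + d*(2 - 2*d)² - 3*√d*(2 - 2*d))
-19712 + R(L(-2 - 1*7, -1)) = -19712 + (-3 + 4*((-2 - 1*7)/2)*(-1 + (-2 - 1*7)/2)² + 6*√((-2 - 1*7)/2)*(-1 + (-2 - 1*7)/2)) = -19712 + (-3 + 4*((-2 - 7)/2)*(-1 + (-2 - 7)/2)² + 6*√((-2 - 7)/2)*(-1 + (-2 - 7)/2)) = -19712 + (-3 + 4*((½)*(-9))*(-1 + (½)*(-9))² + 6*√((½)*(-9))*(-1 + (½)*(-9))) = -19712 + (-3 + 4*(-9/2)*(-1 - 9/2)² + 6*√(-9/2)*(-1 - 9/2)) = -19712 + (-3 + 4*(-9/2)*(-11/2)² + 6*(3*I*√2/2)*(-11/2)) = -19712 + (-3 + 4*(-9/2)*(121/4) - 99*I*√2/2) = -19712 + (-3 - 1089/2 - 99*I*√2/2) = -19712 + (-1095/2 - 99*I*√2/2) = -40519/2 - 99*I*√2/2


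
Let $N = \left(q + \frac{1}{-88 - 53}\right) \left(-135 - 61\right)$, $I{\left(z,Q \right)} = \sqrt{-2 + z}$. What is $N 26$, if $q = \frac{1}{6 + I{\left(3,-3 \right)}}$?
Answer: $- \frac{97552}{141} \approx -691.86$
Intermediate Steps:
$q = \frac{1}{7}$ ($q = \frac{1}{6 + \sqrt{-2 + 3}} = \frac{1}{6 + \sqrt{1}} = \frac{1}{6 + 1} = \frac{1}{7} \approx 0.14286$)
$N = - \frac{3752}{141}$ ($N = \left(\frac{1}{7} + \frac{1}{-88 - 53}\right) \left(-135 - 61\right) = \left(\frac{1}{7} + \frac{1}{-141}\right) \left(-196\right) = \left(\frac{1}{7} - \frac{1}{141}\right) \left(-196\right) = \frac{134}{987} \left(-196\right) = - \frac{3752}{141} \approx -26.61$)
$N 26 = \left(- \frac{3752}{141}\right) 26 = - \frac{97552}{141}$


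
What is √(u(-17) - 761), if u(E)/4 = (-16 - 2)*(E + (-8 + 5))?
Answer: √679 ≈ 26.058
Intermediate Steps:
u(E) = 216 - 72*E (u(E) = 4*((-16 - 2)*(E + (-8 + 5))) = 4*(-18*(E - 3)) = 4*(-18*(-3 + E)) = 4*(54 - 18*E) = 216 - 72*E)
√(u(-17) - 761) = √((216 - 72*(-17)) - 761) = √((216 + 1224) - 761) = √(1440 - 761) = √679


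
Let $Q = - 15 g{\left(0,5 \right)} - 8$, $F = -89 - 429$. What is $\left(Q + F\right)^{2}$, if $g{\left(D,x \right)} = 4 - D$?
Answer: $343396$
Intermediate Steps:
$F = -518$ ($F = -89 - 429 = -518$)
$Q = -68$ ($Q = - 15 \left(4 - 0\right) - 8 = - 15 \left(4 + 0\right) - 8 = \left(-15\right) 4 - 8 = -60 - 8 = -68$)
$\left(Q + F\right)^{2} = \left(-68 - 518\right)^{2} = \left(-586\right)^{2} = 343396$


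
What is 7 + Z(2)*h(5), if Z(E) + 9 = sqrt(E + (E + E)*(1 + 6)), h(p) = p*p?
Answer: -218 + 25*sqrt(30) ≈ -81.069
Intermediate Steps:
h(p) = p**2
Z(E) = -9 + sqrt(15)*sqrt(E) (Z(E) = -9 + sqrt(E + (E + E)*(1 + 6)) = -9 + sqrt(E + (2*E)*7) = -9 + sqrt(E + 14*E) = -9 + sqrt(15*E) = -9 + sqrt(15)*sqrt(E))
7 + Z(2)*h(5) = 7 + (-9 + sqrt(15)*sqrt(2))*5**2 = 7 + (-9 + sqrt(30))*25 = 7 + (-225 + 25*sqrt(30)) = -218 + 25*sqrt(30)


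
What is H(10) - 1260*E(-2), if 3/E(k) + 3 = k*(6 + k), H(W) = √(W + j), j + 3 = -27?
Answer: 3780/11 + 2*I*√5 ≈ 343.64 + 4.4721*I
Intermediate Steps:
j = -30 (j = -3 - 27 = -30)
H(W) = √(-30 + W) (H(W) = √(W - 30) = √(-30 + W))
E(k) = 3/(-3 + k*(6 + k))
H(10) - 1260*E(-2) = √(-30 + 10) - 3780/(-3 + (-2)² + 6*(-2)) = √(-20) - 3780/(-3 + 4 - 12) = 2*I*√5 - 3780/(-11) = 2*I*√5 - 3780*(-1)/11 = 2*I*√5 - 1260*(-3/11) = 2*I*√5 + 3780/11 = 3780/11 + 2*I*√5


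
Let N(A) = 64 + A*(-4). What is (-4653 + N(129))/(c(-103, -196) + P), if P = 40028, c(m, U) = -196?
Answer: -5105/39832 ≈ -0.12816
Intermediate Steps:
N(A) = 64 - 4*A
(-4653 + N(129))/(c(-103, -196) + P) = (-4653 + (64 - 4*129))/(-196 + 40028) = (-4653 + (64 - 516))/39832 = (-4653 - 452)*(1/39832) = -5105*1/39832 = -5105/39832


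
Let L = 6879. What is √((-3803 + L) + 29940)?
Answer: 2*√8254 ≈ 181.70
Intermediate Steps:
√((-3803 + L) + 29940) = √((-3803 + 6879) + 29940) = √(3076 + 29940) = √33016 = 2*√8254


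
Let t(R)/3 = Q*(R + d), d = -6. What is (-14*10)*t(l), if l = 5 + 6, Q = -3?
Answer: 6300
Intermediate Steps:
l = 11
t(R) = 54 - 9*R (t(R) = 3*(-3*(R - 6)) = 3*(-3*(-6 + R)) = 3*(18 - 3*R) = 54 - 9*R)
(-14*10)*t(l) = (-14*10)*(54 - 9*11) = -140*(54 - 99) = -140*(-45) = 6300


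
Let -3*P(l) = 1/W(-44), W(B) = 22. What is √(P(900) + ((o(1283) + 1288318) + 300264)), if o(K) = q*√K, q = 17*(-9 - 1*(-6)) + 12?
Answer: √(6919863126 - 169884*√1283)/66 ≈ 1259.8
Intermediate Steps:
q = -39 (q = 17*(-9 + 6) + 12 = 17*(-3) + 12 = -51 + 12 = -39)
o(K) = -39*√K
P(l) = -1/66 (P(l) = -⅓/22 = -⅓*1/22 = -1/66)
√(P(900) + ((o(1283) + 1288318) + 300264)) = √(-1/66 + ((-39*√1283 + 1288318) + 300264)) = √(-1/66 + ((1288318 - 39*√1283) + 300264)) = √(-1/66 + (1588582 - 39*√1283)) = √(104846411/66 - 39*√1283)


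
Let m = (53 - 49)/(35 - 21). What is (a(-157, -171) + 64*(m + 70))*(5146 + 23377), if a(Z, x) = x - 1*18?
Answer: 860396295/7 ≈ 1.2291e+8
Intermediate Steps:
m = 2/7 (m = 4/14 = 4*(1/14) = 2/7 ≈ 0.28571)
a(Z, x) = -18 + x (a(Z, x) = x - 18 = -18 + x)
(a(-157, -171) + 64*(m + 70))*(5146 + 23377) = ((-18 - 171) + 64*(2/7 + 70))*(5146 + 23377) = (-189 + 64*(492/7))*28523 = (-189 + 31488/7)*28523 = (30165/7)*28523 = 860396295/7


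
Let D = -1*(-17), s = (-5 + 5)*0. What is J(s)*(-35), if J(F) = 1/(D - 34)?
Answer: 35/17 ≈ 2.0588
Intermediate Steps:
s = 0 (s = 0*0 = 0)
D = 17
J(F) = -1/17 (J(F) = 1/(17 - 34) = 1/(-17) = -1/17)
J(s)*(-35) = -1/17*(-35) = 35/17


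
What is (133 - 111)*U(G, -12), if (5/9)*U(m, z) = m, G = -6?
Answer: -1188/5 ≈ -237.60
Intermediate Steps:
U(m, z) = 9*m/5
(133 - 111)*U(G, -12) = (133 - 111)*((9/5)*(-6)) = 22*(-54/5) = -1188/5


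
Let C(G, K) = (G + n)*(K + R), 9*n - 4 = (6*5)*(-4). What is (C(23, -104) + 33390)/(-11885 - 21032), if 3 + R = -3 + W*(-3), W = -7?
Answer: -292411/296253 ≈ -0.98703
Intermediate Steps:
R = 15 (R = -3 + (-3 - 7*(-3)) = -3 + (-3 + 21) = -3 + 18 = 15)
n = -116/9 (n = 4/9 + ((6*5)*(-4))/9 = 4/9 + (30*(-4))/9 = 4/9 + (⅑)*(-120) = 4/9 - 40/3 = -116/9 ≈ -12.889)
C(G, K) = (15 + K)*(-116/9 + G) (C(G, K) = (G - 116/9)*(K + 15) = (-116/9 + G)*(15 + K) = (15 + K)*(-116/9 + G))
(C(23, -104) + 33390)/(-11885 - 21032) = ((-580/3 + 15*23 - 116/9*(-104) + 23*(-104)) + 33390)/(-11885 - 21032) = ((-580/3 + 345 + 12064/9 - 2392) + 33390)/(-32917) = (-8099/9 + 33390)*(-1/32917) = (292411/9)*(-1/32917) = -292411/296253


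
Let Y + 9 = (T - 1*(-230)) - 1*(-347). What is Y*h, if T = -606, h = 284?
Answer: -10792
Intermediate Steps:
Y = -38 (Y = -9 + ((-606 - 1*(-230)) - 1*(-347)) = -9 + ((-606 + 230) + 347) = -9 + (-376 + 347) = -9 - 29 = -38)
Y*h = -38*284 = -10792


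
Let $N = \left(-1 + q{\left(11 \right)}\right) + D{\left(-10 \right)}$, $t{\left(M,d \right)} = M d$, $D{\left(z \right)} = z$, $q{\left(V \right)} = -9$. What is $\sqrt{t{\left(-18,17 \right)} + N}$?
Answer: $i \sqrt{326} \approx 18.055 i$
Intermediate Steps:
$N = -20$ ($N = \left(-1 - 9\right) - 10 = -10 - 10 = -20$)
$\sqrt{t{\left(-18,17 \right)} + N} = \sqrt{\left(-18\right) 17 - 20} = \sqrt{-306 - 20} = \sqrt{-326} = i \sqrt{326}$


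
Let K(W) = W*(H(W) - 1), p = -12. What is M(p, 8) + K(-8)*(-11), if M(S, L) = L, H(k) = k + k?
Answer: -1488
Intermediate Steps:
H(k) = 2*k
K(W) = W*(-1 + 2*W) (K(W) = W*(2*W - 1) = W*(-1 + 2*W))
M(p, 8) + K(-8)*(-11) = 8 - 8*(-1 + 2*(-8))*(-11) = 8 - 8*(-1 - 16)*(-11) = 8 - 8*(-17)*(-11) = 8 + 136*(-11) = 8 - 1496 = -1488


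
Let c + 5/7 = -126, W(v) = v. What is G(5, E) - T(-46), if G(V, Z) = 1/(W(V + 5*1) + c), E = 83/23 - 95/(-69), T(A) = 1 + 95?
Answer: -78439/817 ≈ -96.009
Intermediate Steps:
c = -887/7 (c = -5/7 - 126 = -887/7 ≈ -126.71)
T(A) = 96
E = 344/69 (E = 83*(1/23) - 95*(-1/69) = 83/23 + 95/69 = 344/69 ≈ 4.9855)
G(V, Z) = 1/(-852/7 + V) (G(V, Z) = 1/((V + 5*1) - 887/7) = 1/((V + 5) - 887/7) = 1/((5 + V) - 887/7) = 1/(-852/7 + V))
G(5, E) - T(-46) = 7/(-852 + 7*5) - 1*96 = 7/(-852 + 35) - 96 = 7/(-817) - 96 = 7*(-1/817) - 96 = -7/817 - 96 = -78439/817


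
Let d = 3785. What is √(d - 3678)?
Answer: √107 ≈ 10.344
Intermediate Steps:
√(d - 3678) = √(3785 - 3678) = √107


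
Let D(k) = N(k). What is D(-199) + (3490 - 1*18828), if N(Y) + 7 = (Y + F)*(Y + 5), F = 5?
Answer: 22291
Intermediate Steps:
N(Y) = -7 + (5 + Y)**2 (N(Y) = -7 + (Y + 5)*(Y + 5) = -7 + (5 + Y)*(5 + Y) = -7 + (5 + Y)**2)
D(k) = 18 + k**2 + 10*k
D(-199) + (3490 - 1*18828) = (18 + (-199)**2 + 10*(-199)) + (3490 - 1*18828) = (18 + 39601 - 1990) + (3490 - 18828) = 37629 - 15338 = 22291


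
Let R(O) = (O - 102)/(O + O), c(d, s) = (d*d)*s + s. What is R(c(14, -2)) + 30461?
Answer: 6000941/197 ≈ 30462.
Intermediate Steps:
c(d, s) = s + s*d² (c(d, s) = d²*s + s = s*d² + s = s + s*d²)
R(O) = (-102 + O)/(2*O) (R(O) = (-102 + O)/((2*O)) = (-102 + O)*(1/(2*O)) = (-102 + O)/(2*O))
R(c(14, -2)) + 30461 = (-102 - 2*(1 + 14²))/(2*((-2*(1 + 14²)))) + 30461 = (-102 - 2*(1 + 196))/(2*((-2*(1 + 196)))) + 30461 = (-102 - 2*197)/(2*((-2*197))) + 30461 = (½)*(-102 - 394)/(-394) + 30461 = (½)*(-1/394)*(-496) + 30461 = 124/197 + 30461 = 6000941/197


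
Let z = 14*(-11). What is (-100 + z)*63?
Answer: -16002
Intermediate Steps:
z = -154
(-100 + z)*63 = (-100 - 154)*63 = -254*63 = -16002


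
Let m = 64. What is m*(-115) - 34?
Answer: -7394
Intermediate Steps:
m*(-115) - 34 = 64*(-115) - 34 = -7360 - 34 = -7394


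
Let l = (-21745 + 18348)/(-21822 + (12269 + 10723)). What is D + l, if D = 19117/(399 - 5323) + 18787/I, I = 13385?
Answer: -41503600547/7711205580 ≈ -5.3822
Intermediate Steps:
l = -3397/1170 (l = -3397/(-21822 + 22992) = -3397/1170 ≈ -2.9034)
D = -163373857/65907740 (D = 19117/(399 - 5323) + 18787/13385 = 19117/(-4924) + 18787*(1/13385) = 19117*(-1/4924) + 18787/13385 = -19117/4924 + 18787/13385 = -163373857/65907740 ≈ -2.4788)
D + l = -163373857/65907740 - 3397/1170 = -41503600547/7711205580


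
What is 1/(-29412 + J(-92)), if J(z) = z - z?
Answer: -1/29412 ≈ -3.4000e-5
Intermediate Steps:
J(z) = 0
1/(-29412 + J(-92)) = 1/(-29412 + 0) = 1/(-29412) = -1/29412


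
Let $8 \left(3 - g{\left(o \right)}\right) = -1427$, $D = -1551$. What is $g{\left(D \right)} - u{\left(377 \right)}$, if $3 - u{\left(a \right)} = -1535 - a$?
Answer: $- \frac{13869}{8} \approx -1733.6$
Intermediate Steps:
$u{\left(a \right)} = 1538 + a$ ($u{\left(a \right)} = 3 - \left(-1535 - a\right) = 3 + \left(1535 + a\right) = 1538 + a$)
$g{\left(o \right)} = \frac{1451}{8}$ ($g{\left(o \right)} = 3 - - \frac{1427}{8} = 3 + \frac{1427}{8} = \frac{1451}{8}$)
$g{\left(D \right)} - u{\left(377 \right)} = \frac{1451}{8} - \left(1538 + 377\right) = \frac{1451}{8} - 1915 = - \frac{13869}{8}$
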